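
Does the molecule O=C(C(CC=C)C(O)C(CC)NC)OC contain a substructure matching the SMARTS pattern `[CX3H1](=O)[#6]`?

No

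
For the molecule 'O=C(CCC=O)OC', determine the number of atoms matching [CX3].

2

The query [CX3] means: C with X3: aliphatic carbon with exactly 3 total connections.
Check the 8 heavy atoms by environment: 3× C (X4) → no; 2× C (X3) → match; 2× O (X1) → no; 1× O (X2) → no.
That gives 2 matching atoms.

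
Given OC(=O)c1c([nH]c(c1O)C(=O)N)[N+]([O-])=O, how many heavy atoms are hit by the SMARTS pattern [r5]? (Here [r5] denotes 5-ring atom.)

5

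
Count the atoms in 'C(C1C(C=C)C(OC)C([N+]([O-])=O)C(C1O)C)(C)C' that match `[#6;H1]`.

8

Check the 18 heavy atoms by environment: 8× C (H1) → match; 1× C (H2) → no; 1× N (charge +1, H0) → no; 1× O (charge -1, H0) → no; 2× O (H0) → no; 1× O (H1) → no; 4× C (H3) → no.
That gives 8 matching atoms.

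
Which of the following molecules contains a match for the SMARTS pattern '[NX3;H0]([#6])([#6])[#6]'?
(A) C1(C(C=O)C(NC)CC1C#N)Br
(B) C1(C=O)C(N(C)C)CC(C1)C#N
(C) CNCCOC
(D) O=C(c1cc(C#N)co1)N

B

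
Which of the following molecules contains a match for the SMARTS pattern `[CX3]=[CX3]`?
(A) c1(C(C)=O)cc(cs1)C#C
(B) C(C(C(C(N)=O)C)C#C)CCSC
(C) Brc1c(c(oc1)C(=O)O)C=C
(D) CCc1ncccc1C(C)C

[CX3]=[CX3] describes a non-aromatic C=C double bond between two sp2 carbons (an alkene).
(A) has an ethynyl group (-C#CH) but the C-C bond is a triple bond, not a double bond.
(B) has an ethynyl group (-C#CH) but the C-C bond is a triple bond, not a double bond.
(C) contains a vinyl group (-CH=CH2), which satisfies every atom and bond constraint.
(D) has an ethyl group (-CH2CH3) but its C-C bond is a single bond between CX4 carbons, not CX3=CX3.
So the answer is (C).

C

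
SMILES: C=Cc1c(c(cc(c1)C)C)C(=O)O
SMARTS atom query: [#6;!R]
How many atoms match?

The query [#6;!R] means: carbon not in any ring.
Check the 13 heavy atoms by environment: 6× c (aromatic, in 6-ring) → no; 5× C (acyclic) → match; 2× O (acyclic) → no.
That gives 5 matching atoms.

5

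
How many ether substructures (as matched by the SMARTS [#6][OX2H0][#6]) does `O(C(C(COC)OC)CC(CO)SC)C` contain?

3

[#6][OX2H0][#6] is the SMARTS for an ether: an aliphatic oxygen bridging two carbons with no H on the oxygen.
The molecule carries 3 separate instances of a methoxy ether (-OCH3) meeting every constraint; each maps to a distinct set of atoms, giving 3 matches.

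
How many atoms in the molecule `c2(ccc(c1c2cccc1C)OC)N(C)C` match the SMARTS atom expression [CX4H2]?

0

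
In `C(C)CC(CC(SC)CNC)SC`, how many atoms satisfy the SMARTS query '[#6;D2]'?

The query [#6;D2] means: any carbon bonded to exactly two heavy atoms.
Check the 13 heavy atoms by environment: 4× C (D2) → match; 2× C (D3) → no; 4× C (D1) → no; 2× S (D2) → no; 1× N (D2) → no.
That gives 4 matching atoms.

4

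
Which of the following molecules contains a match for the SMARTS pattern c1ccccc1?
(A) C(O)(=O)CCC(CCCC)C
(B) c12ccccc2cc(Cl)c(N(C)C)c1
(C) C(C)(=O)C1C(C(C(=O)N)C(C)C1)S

c1ccccc1 describes six aromatic carbons in a ring (a benzene ring).
(A) has a methyl group (-CH3) but no six-membered all-carbon aromatic ring is present.
(B) contains the required atom environment, so the pattern matches.
(C) has a methyl group (-CH3) but no six-membered all-carbon aromatic ring is present.
So the answer is (B).

B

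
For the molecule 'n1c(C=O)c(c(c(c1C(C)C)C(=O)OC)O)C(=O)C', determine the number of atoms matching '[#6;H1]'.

2

The query [#6;H1] means: any carbon bearing exactly one hydrogen.
Check the 19 heavy atoms by environment: 1× n (aromatic, H0) → no; 5× c (aromatic, H0) → no; 2× C (H0) → no; 4× O (H0) → no; 4× C (H3) → no; 2× C (H1) → match; 1× O (H1) → no.
That gives 2 matching atoms.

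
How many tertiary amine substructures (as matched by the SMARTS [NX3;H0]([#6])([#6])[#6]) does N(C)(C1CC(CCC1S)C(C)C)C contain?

1

[NX3;H0]([#6])([#6])[#6] is the SMARTS for a tertiary amine: a trivalent nitrogen with no H, bonded to three carbons.
Exactly one fragment in the molecule meets all constraints, giving 1 match.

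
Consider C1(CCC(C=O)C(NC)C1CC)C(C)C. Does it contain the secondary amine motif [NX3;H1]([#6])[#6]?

The pattern [NX3;H1]([#6])[#6] describes a trivalent nitrogen with one H, bonded to two carbons — a secondary amine.
The molecule carries an N-methylamino group (-NHCH3), whose atoms satisfy every constraint of the query, so the pattern matches.

Yes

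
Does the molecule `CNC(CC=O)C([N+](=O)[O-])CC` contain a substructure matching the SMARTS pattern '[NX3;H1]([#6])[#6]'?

Yes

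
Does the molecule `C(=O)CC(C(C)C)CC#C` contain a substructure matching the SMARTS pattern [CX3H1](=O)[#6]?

Yes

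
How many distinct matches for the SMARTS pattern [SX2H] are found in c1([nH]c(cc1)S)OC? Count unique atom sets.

1

[SX2H] is the SMARTS for a thiol: an aliphatic sulfur with two connections, one being H.
Exactly one fragment in the molecule meets all constraints, giving 1 match.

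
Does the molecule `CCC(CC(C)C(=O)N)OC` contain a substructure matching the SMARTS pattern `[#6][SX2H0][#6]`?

The pattern [#6][SX2H0][#6] describes an aliphatic sulfur bridging two carbons with no H on the sulfur — a thioether.
The closest candidate here is a methoxy ether (-OCH3), but the bridging atom is O, not S. No other fragment satisfies the full query, so there is no match.

No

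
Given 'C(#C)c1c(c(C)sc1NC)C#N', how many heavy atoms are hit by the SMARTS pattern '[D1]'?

The query [D1] means: atom with exactly one heavy-atom neighbour (degree 1).
Check the 12 heavy atoms by environment: 1× s (aromatic, D2) → no; 4× c (aromatic, D3) → no; 2× C (D2) → no; 3× C (D1) → match; 1× N (D1) → match; 1× N (D2) → no.
Summing the matching environments: 3 + 1 = 4 matching atoms.

4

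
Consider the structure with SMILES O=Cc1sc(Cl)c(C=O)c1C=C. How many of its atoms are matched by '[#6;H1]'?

Check the 12 heavy atoms by environment: 1× s (aromatic, H0) → no; 4× c (aromatic, H0) → no; 3× C (H1) → match; 2× O (H0) → no; 1× Cl (H0) → no; 1× C (H2) → no.
That gives 3 matching atoms.

3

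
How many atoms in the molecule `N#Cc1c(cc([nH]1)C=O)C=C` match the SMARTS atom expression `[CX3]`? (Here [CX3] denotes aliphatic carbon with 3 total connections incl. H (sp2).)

3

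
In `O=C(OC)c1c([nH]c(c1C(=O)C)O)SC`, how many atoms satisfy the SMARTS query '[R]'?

Check the 15 heavy atoms by environment: 1× n (aromatic, in 5-ring) → match; 4× c (aromatic, in 5-ring) → match; 4× O (acyclic) → no; 5× C (acyclic) → no; 1× S (acyclic) → no.
Summing the matching environments: 1 + 4 = 5 matching atoms.

5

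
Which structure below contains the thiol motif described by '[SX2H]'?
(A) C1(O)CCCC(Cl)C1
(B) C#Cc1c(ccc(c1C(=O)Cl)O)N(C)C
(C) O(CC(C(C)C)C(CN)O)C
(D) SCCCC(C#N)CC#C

D

[SX2H] describes an aliphatic sulfur with two connections, one being H (a thiol).
(A) has a hydroxyl group (-OH) but it is an -OH, not an -SH.
(B) has a hydroxyl group (-OH) but it is an -OH, not an -SH.
(C) has a hydroxyl group (-OH) but it is an -OH, not an -SH.
(D) contains a thiol (-SH), which satisfies every atom and bond constraint.
So the answer is (D).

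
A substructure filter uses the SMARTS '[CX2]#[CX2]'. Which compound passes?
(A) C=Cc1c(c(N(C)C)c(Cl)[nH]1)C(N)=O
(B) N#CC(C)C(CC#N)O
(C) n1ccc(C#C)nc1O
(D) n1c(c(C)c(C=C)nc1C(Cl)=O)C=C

C

[CX2]#[CX2] describes a carbon-carbon triple bond (an alkyne).
(A) has a vinyl group (-CH=CH2) but the C=C is a double bond; both carbons are CX3, not CX2.
(B) has a nitrile (-C#N) but the triple bond is C#N, not C#C.
(C) contains an ethynyl group (-C#CH), which satisfies every atom and bond constraint.
(D) has a vinyl group (-CH=CH2) but the C=C is a double bond; both carbons are CX3, not CX2.
So the answer is (C).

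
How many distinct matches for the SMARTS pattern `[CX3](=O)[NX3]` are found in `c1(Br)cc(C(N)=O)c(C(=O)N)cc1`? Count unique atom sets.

2

[CX3](=O)[NX3] is the SMARTS for an amide: a carbonyl carbon bonded to a trivalent nitrogen.
The molecule carries 2 separate instances of a primary amide (-C(=O)NH2) meeting every constraint; each maps to a distinct set of atoms, giving 2 matches.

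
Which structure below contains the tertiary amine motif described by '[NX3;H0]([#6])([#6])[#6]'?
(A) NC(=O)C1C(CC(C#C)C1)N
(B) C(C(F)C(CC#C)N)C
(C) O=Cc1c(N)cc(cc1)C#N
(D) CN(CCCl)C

[NX3;H0]([#6])([#6])[#6] describes a trivalent nitrogen with no H, bonded to three carbons (a tertiary amine).
(A) has a primary amide (-C(=O)NH2) but the amide nitrogen has H2 and only one carbon neighbour.
(B) has a primary amino group (-NH2) but the nitrogen has H2, not H0 with three carbons.
(C) has a primary amino group (-NH2) but the nitrogen has H2, not H0 with three carbons.
(D) contains a dimethylamino group (-N(CH3)2), which satisfies every atom and bond constraint.
So the answer is (D).

D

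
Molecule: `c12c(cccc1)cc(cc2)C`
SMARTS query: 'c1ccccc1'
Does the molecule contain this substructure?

The pattern c1ccccc1 describes six aromatic carbons in a ring — a benzene ring.
The required atom environment is present in the molecule, so the pattern matches.

Yes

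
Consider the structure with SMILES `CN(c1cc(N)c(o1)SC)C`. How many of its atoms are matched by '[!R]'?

Check the 11 heavy atoms by environment: 1× o (aromatic, in 5-ring) → no; 4× c (aromatic, in 5-ring) → no; 2× N (acyclic) → match; 1× S (acyclic) → match; 3× C (acyclic) → match.
Summing the matching environments: 2 + 1 + 3 = 6 matching atoms.

6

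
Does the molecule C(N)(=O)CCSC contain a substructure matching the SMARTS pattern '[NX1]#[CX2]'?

No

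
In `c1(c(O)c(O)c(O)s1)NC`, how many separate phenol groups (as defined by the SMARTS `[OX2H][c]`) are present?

3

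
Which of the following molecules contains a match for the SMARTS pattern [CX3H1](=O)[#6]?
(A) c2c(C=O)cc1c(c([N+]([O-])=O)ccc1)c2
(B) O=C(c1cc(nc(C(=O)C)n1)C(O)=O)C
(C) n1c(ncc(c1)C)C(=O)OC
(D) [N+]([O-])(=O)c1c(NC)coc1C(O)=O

A

[CX3H1](=O)[#6] describes an sp2 carbon with one H, double-bonded to O and single-bonded to carbon (an aldehyde).
(A) contains an aldehyde (-CHO), which satisfies every atom and bond constraint.
(B) has a carboxylic acid group (-C(=O)OH) but the carbonyl carbon has H0 and is bonded to O, not H1.
(C) has a methyl-ester group (-C(=O)OCH3) but the carbonyl carbon has H0, not H1.
(D) has a carboxylic acid group (-C(=O)OH) but the carbonyl carbon has H0 and is bonded to O, not H1.
So the answer is (A).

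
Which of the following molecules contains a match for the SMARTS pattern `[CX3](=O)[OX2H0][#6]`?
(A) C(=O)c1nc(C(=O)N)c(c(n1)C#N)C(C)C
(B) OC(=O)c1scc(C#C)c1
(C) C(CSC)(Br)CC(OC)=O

C

[CX3](=O)[OX2H0][#6] describes a carbonyl carbon bonded to an oxygen that is itself bonded to carbon (no H on that O) (an ester).
(A) has a primary amide (-C(=O)NH2) but the carbonyl is bonded to N, not to an O-C linkage.
(B) has a carboxylic acid group (-C(=O)OH) but the singly-bonded O carries H (OX2H1, not H0).
(C) contains a methyl-ester group (-C(=O)OCH3), which satisfies every atom and bond constraint.
So the answer is (C).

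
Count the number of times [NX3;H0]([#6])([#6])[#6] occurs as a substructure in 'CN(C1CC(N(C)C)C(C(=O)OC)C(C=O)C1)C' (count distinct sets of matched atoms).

2

[NX3;H0]([#6])([#6])[#6] is the SMARTS for a tertiary amine: a trivalent nitrogen with no H, bonded to three carbons.
The molecule carries 2 separate instances of a dimethylamino group (-N(CH3)2) meeting every constraint; each maps to a distinct set of atoms, giving 2 matches.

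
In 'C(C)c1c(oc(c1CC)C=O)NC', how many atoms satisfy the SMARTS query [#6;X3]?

The query [#6;X3] means: any carbon (aromatic or not) with three total connections.
Check the 13 heavy atoms by environment: 1× o (aromatic, X2) → no; 4× c (aromatic, X3) → match; 5× C (X4) → no; 1× C (X3) → match; 1× O (X1) → no; 1× N (X3) → no.
Summing the matching environments: 4 + 1 = 5 matching atoms.

5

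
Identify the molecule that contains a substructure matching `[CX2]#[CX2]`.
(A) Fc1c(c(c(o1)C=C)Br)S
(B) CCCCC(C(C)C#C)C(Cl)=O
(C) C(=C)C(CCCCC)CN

B

[CX2]#[CX2] describes a carbon-carbon triple bond (an alkyne).
(A) has a vinyl group (-CH=CH2) but the C=C is a double bond; both carbons are CX3, not CX2.
(B) contains an ethynyl group (-C#CH), which satisfies every atom and bond constraint.
(C) has a vinyl group (-CH=CH2) but the C=C is a double bond; both carbons are CX3, not CX2.
So the answer is (B).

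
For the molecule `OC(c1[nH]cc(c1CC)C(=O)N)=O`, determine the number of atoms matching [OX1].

The query [OX1] means: aliphatic oxygen with one total connection — typically a carbonyl =O or an oxide.
Check the 13 heavy atoms by environment: 1× n (aromatic, X3) → no; 4× c (aromatic, X3) → no; 2× C (X3) → no; 2× O (X1) → match; 1× O (X2) → no; 1× N (X3) → no; 2× C (X4) → no.
That gives 2 matching atoms.

2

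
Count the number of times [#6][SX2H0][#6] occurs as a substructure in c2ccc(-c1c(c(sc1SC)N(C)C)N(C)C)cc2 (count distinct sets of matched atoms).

[#6][SX2H0][#6] is the SMARTS for a thioether: an aliphatic sulfur bridging two carbons with no H on the sulfur.
Exactly one fragment in the molecule meets all constraints, giving 1 match.

1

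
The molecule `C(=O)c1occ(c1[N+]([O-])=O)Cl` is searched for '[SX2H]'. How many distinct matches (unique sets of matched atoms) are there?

[SX2H] is the SMARTS for a thiol: an aliphatic sulfur with two connections, one being H.
No fragment in the molecule satisfies every constraint, giving 0 matches.

0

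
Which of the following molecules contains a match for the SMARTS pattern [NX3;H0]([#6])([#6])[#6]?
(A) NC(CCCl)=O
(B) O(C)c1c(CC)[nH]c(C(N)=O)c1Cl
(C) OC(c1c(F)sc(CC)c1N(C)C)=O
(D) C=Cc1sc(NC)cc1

C

[NX3;H0]([#6])([#6])[#6] describes a trivalent nitrogen with no H, bonded to three carbons (a tertiary amine).
(A) has a primary amide (-C(=O)NH2) but the amide nitrogen has H2 and only one carbon neighbour.
(B) has a primary amide (-C(=O)NH2) but the amide nitrogen has H2 and only one carbon neighbour.
(C) contains a dimethylamino group (-N(CH3)2), which satisfies every atom and bond constraint.
(D) has an N-methylamino group (-NHCH3) but the nitrogen still has one H (H1), not H0.
So the answer is (C).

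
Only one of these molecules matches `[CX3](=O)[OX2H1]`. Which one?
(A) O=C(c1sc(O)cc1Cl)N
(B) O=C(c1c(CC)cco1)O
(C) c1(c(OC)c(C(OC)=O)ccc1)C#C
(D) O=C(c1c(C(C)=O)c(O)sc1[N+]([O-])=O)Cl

B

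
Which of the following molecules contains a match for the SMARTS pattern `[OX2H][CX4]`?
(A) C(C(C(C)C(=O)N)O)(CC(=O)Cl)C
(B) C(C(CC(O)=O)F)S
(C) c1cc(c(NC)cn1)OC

A

[OX2H][CX4] describes a hydroxyl oxygen bound to an sp3 (X4) carbon (an aliphatic alcohol).
(A) contains a hydroxyl group (-OH), which satisfies every atom and bond constraint.
(B) has a carboxylic acid group (-C(=O)OH) but the -OH is on a CX3 carbonyl carbon, not a CX4 carbon.
(C) has a methoxy ether (-OCH3) but the oxygen has H0 (ether), not H1.
So the answer is (A).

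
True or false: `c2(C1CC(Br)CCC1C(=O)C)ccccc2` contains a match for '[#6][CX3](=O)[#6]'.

True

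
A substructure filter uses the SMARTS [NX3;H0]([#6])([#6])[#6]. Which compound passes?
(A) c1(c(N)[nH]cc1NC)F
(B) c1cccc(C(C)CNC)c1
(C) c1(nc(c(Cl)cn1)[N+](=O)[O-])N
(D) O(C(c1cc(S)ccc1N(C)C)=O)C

[NX3;H0]([#6])([#6])[#6] describes a trivalent nitrogen with no H, bonded to three carbons (a tertiary amine).
(A) has a primary amino group (-NH2) but the nitrogen has H2, not H0 with three carbons.
(B) has an N-methylamino group (-NHCH3) but the nitrogen still has one H (H1), not H0.
(C) has a primary amino group (-NH2) but the nitrogen has H2, not H0 with three carbons.
(D) contains a dimethylamino group (-N(CH3)2), which satisfies every atom and bond constraint.
So the answer is (D).

D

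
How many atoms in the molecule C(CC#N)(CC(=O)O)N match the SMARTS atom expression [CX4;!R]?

The query [CX4;!R] means: aliphatic carbon with four total connections, not in a ring.
Check the 9 heavy atoms by environment: 3× C (X4, acyclic) → match; 1× N (X3, acyclic) → no; 1× C (X3, acyclic) → no; 1× O (X1, acyclic) → no; 1× O (X2, acyclic) → no; 1× C (X2, acyclic) → no; 1× N (X1, acyclic) → no.
That gives 3 matching atoms.

3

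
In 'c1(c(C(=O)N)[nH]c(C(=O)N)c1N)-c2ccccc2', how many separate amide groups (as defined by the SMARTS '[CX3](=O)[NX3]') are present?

2

[CX3](=O)[NX3] is the SMARTS for an amide: a carbonyl carbon bonded to a trivalent nitrogen.
The molecule carries 2 separate instances of a primary amide (-C(=O)NH2) meeting every constraint; each maps to a distinct set of atoms, giving 2 matches.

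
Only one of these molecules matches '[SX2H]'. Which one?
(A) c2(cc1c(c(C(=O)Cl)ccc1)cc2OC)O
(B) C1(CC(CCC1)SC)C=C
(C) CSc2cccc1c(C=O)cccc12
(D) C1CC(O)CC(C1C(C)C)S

D

[SX2H] describes an aliphatic sulfur with two connections, one being H (a thiol).
(A) has a hydroxyl group (-OH) but it is an -OH, not an -SH.
(B) has a methylthio ether (-SCH3) but the sulfur has H0 (bonded to two carbons), not H1.
(C) has a methylthio ether (-SCH3) but the sulfur has H0 (bonded to two carbons), not H1.
(D) contains a thiol (-SH), which satisfies every atom and bond constraint.
So the answer is (D).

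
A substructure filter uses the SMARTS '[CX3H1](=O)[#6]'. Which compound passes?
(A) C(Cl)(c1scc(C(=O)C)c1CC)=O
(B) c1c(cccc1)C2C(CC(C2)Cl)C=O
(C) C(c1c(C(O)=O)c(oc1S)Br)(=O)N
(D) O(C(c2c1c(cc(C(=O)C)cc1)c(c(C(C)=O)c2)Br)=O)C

B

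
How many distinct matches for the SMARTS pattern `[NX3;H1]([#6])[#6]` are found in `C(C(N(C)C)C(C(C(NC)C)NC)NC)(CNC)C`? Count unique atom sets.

4

[NX3;H1]([#6])[#6] is the SMARTS for a secondary amine: a trivalent nitrogen with one H, bonded to two carbons.
The molecule carries 4 separate instances of an N-methylamino group (-NHCH3) meeting every constraint; each maps to a distinct set of atoms, giving 4 matches.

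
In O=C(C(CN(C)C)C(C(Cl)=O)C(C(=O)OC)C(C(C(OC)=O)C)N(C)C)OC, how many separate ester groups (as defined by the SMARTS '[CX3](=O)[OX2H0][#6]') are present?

3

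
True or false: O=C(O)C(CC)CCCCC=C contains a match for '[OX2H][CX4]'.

The pattern [OX2H][CX4] describes a hydroxyl oxygen bound to an sp3 (X4) carbon — an aliphatic alcohol.
The closest candidate here is a carboxylic acid group (-C(=O)OH), but the -OH is on a CX3 carbonyl carbon, not a CX4 carbon. No other fragment satisfies the full query, so there is no match.

False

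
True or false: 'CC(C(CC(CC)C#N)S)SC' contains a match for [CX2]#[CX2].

False

The pattern [CX2]#[CX2] describes a carbon-carbon triple bond — an alkyne.
The closest candidate here is a nitrile (-C#N), but the triple bond is C#N, not C#C. No other fragment satisfies the full query, so there is no match.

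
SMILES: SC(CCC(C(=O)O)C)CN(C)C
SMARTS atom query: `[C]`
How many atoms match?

9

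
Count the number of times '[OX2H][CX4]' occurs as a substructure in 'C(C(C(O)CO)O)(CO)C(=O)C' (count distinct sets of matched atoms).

4

[OX2H][CX4] is the SMARTS for an aliphatic alcohol: a hydroxyl oxygen bound to an sp3 (X4) carbon.
The molecule carries 4 separate instances of a hydroxyl group (-OH) meeting every constraint; each maps to a distinct set of atoms, giving 4 matches.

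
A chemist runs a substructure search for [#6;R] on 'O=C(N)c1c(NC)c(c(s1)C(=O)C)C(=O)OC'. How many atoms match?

Check the 17 heavy atoms by environment: 1× s (aromatic, in 5-ring) → no; 4× c (aromatic, in 5-ring) → match; 2× N (acyclic) → no; 6× C (acyclic) → no; 4× O (acyclic) → no.
That gives 4 matching atoms.

4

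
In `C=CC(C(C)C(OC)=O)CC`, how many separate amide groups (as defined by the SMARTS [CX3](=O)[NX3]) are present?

0

[CX3](=O)[NX3] is the SMARTS for an amide: a carbonyl carbon bonded to a trivalent nitrogen.
The molecule has a methyl-ester group (-C(=O)OCH3), but the carbonyl is bonded to O, not to an NX3 nitrogen; nothing else fits, so there are 0 matches.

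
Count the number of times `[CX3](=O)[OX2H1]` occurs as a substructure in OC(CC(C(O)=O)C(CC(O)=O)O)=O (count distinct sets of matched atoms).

3

[CX3](=O)[OX2H1] is the SMARTS for a carboxylic acid: an sp2 carbon double-bonded to O and single-bonded to an -OH oxygen.
The molecule carries 3 separate instances of a carboxylic acid group (-C(=O)OH) meeting every constraint; each maps to a distinct set of atoms, giving 3 matches.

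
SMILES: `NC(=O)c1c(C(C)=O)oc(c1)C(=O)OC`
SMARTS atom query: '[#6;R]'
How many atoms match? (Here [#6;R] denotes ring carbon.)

4

The query [#6;R] means: carbon that is part of a ring.
Check the 15 heavy atoms by environment: 1× o (aromatic, in 5-ring) → no; 4× c (aromatic, in 5-ring) → match; 5× C (acyclic) → no; 4× O (acyclic) → no; 1× N (acyclic) → no.
That gives 4 matching atoms.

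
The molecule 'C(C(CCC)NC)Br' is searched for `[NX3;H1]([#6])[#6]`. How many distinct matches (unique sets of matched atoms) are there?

[NX3;H1]([#6])[#6] is the SMARTS for a secondary amine: a trivalent nitrogen with one H, bonded to two carbons.
Exactly one fragment in the molecule meets all constraints, giving 1 match.

1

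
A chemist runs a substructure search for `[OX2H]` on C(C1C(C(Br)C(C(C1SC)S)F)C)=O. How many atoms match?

0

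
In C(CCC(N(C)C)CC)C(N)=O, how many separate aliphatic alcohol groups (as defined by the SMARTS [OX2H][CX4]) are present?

0

[OX2H][CX4] is the SMARTS for an aliphatic alcohol: a hydroxyl oxygen bound to an sp3 (X4) carbon.
No fragment in the molecule satisfies every constraint, giving 0 matches.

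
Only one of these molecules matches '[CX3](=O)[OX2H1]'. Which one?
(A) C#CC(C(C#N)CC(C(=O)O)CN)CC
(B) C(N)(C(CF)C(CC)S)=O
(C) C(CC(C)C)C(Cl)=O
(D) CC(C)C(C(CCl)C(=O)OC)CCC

[CX3](=O)[OX2H1] describes an sp2 carbon double-bonded to O and single-bonded to an -OH oxygen (a carboxylic acid).
(A) contains a carboxylic acid group (-C(=O)OH), which satisfies every atom and bond constraint.
(B) has a primary amide (-C(=O)NH2) but the carbonyl is bonded to N, not to an -OH oxygen.
(C) has an acyl chloride (-C(=O)Cl) but the carbonyl is bonded to Cl, not to an -OH oxygen.
(D) has a methyl-ester group (-C(=O)OCH3) but the singly-bonded O has no H (OX2H0, not OX2H1).
So the answer is (A).

A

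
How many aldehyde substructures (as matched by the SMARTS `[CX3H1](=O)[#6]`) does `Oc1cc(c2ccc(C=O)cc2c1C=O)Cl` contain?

[CX3H1](=O)[#6] is the SMARTS for an aldehyde: an sp2 carbon with one H, double-bonded to O and single-bonded to carbon.
The molecule carries 2 separate instances of an aldehyde (-CHO) meeting every constraint; each maps to a distinct set of atoms, giving 2 matches.

2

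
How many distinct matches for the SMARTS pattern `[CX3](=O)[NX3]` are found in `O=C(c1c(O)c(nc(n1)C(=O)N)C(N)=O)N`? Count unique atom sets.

3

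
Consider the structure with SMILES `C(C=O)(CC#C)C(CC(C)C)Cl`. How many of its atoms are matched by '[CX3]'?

1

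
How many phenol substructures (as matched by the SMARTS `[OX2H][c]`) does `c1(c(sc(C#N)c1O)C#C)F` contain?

1

[OX2H][c] is the SMARTS for a phenol: a hydroxyl oxygen attached to an aromatic carbon.
Exactly one fragment in the molecule meets all constraints, giving 1 match.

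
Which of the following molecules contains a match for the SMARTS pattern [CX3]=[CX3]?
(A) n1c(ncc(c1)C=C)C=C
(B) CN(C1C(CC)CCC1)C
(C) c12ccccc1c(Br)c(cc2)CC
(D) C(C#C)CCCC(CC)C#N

[CX3]=[CX3] describes a non-aromatic C=C double bond between two sp2 carbons (an alkene).
(A) contains a vinyl group (-CH=CH2), which satisfies every atom and bond constraint.
(B) has an ethyl group (-CH2CH3) but its C-C bond is a single bond between CX4 carbons, not CX3=CX3.
(C) has an ethyl group (-CH2CH3) but its C-C bond is a single bond between CX4 carbons, not CX3=CX3.
(D) has an ethynyl group (-C#CH) but the C-C bond is a triple bond, not a double bond.
So the answer is (A).

A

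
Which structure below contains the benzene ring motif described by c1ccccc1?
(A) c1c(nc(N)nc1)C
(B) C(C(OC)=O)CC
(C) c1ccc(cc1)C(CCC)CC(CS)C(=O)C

C

c1ccccc1 describes six aromatic carbons in a ring (a benzene ring).
(A) has a methyl group (-CH3) but no six-membered all-carbon aromatic ring is present.
(B) has a methyl group (-CH3) but no six-membered all-carbon aromatic ring is present.
(C) contains a phenyl ring, which satisfies every atom and bond constraint.
So the answer is (C).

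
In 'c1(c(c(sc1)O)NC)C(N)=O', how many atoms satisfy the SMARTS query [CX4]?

The query [CX4] means: C with X4: aliphatic carbon with exactly 4 total connections (bonds + H).
Check the 11 heavy atoms by environment: 1× s (aromatic, X2) → no; 4× c (aromatic, X3) → no; 1× O (X2) → no; 2× N (X3) → no; 1× C (X4) → match; 1× C (X3) → no; 1× O (X1) → no.
That gives 1 matching atom.

1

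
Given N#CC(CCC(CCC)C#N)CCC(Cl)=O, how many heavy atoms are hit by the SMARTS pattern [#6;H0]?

3

The query [#6;H0] means: any carbon with no attached hydrogen.
Check the 16 heavy atoms by environment: 6× C (H2) → no; 2× C (H1) → no; 3× C (H0) → match; 2× N (H0) → no; 1× C (H3) → no; 1× O (H0) → no; 1× Cl (H0) → no.
That gives 3 matching atoms.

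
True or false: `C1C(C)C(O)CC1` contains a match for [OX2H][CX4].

True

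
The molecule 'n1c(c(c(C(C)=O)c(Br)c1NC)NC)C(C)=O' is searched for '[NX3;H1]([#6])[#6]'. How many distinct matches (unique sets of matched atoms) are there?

2

[NX3;H1]([#6])[#6] is the SMARTS for a secondary amine: a trivalent nitrogen with one H, bonded to two carbons.
The molecule carries 2 separate instances of an N-methylamino group (-NHCH3) meeting every constraint; each maps to a distinct set of atoms, giving 2 matches.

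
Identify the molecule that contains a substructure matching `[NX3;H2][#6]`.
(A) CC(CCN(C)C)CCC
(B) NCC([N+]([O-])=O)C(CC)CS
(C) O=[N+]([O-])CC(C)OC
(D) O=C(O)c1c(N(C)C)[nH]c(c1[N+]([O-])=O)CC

[NX3;H2][#6] describes a trivalent nitrogen with two H attached to carbon (a primary amine).
(A) has a dimethylamino group (-N(CH3)2) but the nitrogen has H0, not H2.
(B) contains a primary amino group (-NH2), which satisfies every atom and bond constraint.
(C) has a nitro group (-[N+](=O)[O-]) but the nitrogen is [N+] with no H, not NX3H2.
(D) has a dimethylamino group (-N(CH3)2) but the nitrogen has H0, not H2.
So the answer is (B).

B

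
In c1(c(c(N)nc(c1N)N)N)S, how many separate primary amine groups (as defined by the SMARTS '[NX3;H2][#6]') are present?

[NX3;H2][#6] is the SMARTS for a primary amine: a trivalent nitrogen with two H attached to carbon.
The molecule carries 4 separate instances of a primary amino group (-NH2) meeting every constraint; each maps to a distinct set of atoms, giving 4 matches.

4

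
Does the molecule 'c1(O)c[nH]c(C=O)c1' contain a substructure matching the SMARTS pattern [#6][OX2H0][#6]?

The pattern [#6][OX2H0][#6] describes an aliphatic oxygen bridging two carbons with no H on the oxygen — an ether.
The closest candidate here is a hydroxyl group (-OH), but the oxygen has H1, not H0 bridging two carbons. No other fragment satisfies the full query, so there is no match.

No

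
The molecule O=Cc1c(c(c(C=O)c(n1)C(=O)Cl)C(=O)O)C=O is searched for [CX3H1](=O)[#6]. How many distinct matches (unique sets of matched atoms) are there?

3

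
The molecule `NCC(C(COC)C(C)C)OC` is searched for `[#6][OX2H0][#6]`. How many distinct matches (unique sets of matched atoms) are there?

[#6][OX2H0][#6] is the SMARTS for an ether: an aliphatic oxygen bridging two carbons with no H on the oxygen.
The molecule carries 2 separate instances of a methoxy ether (-OCH3) meeting every constraint; each maps to a distinct set of atoms, giving 2 matches.

2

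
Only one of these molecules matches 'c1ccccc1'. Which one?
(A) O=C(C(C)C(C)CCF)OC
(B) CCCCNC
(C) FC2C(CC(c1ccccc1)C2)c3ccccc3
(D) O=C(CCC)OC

C

c1ccccc1 describes six aromatic carbons in a ring (a benzene ring).
(A) has a methyl group (-CH3) but no six-membered all-carbon aromatic ring is present.
(B) has a methyl group (-CH3) but no six-membered all-carbon aromatic ring is present.
(C) contains a phenyl ring, which satisfies every atom and bond constraint.
(D) has a methyl group (-CH3) but no six-membered all-carbon aromatic ring is present.
So the answer is (C).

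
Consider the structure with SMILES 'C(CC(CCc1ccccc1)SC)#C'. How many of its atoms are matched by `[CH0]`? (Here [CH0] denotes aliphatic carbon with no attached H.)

1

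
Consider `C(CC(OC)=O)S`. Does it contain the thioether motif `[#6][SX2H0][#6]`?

No

The pattern [#6][SX2H0][#6] describes an aliphatic sulfur bridging two carbons with no H on the sulfur — a thioether.
The closest candidate here is a thiol (-SH), but the sulfur has H1, not H0 bridging two carbons. No other fragment satisfies the full query, so there is no match.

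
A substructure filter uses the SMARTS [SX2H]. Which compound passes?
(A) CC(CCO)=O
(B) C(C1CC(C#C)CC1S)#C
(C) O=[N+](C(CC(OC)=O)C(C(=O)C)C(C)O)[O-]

[SX2H] describes an aliphatic sulfur with two connections, one being H (a thiol).
(A) has a hydroxyl group (-OH) but it is an -OH, not an -SH.
(B) contains a thiol (-SH), which satisfies every atom and bond constraint.
(C) has a hydroxyl group (-OH) but it is an -OH, not an -SH.
So the answer is (B).

B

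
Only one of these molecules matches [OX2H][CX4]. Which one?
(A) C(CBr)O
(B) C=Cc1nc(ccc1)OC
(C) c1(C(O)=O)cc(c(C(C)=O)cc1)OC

A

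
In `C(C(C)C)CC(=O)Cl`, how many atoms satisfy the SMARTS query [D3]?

2

The query [D3] means: atom with exactly three heavy-atom neighbours.
Check the 8 heavy atoms by environment: 2× C (D2) → no; 2× C (D3) → match; 2× C (D1) → no; 1× O (D1) → no; 1× Cl (D1) → no.
That gives 2 matching atoms.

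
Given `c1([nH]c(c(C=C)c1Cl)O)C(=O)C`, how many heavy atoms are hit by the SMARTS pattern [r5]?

5

Check the 12 heavy atoms by environment: 1× n (aromatic, in 5-ring) → match; 4× c (aromatic, in 5-ring) → match; 1× Cl (acyclic) → no; 4× C (acyclic) → no; 2× O (acyclic) → no.
Summing the matching environments: 1 + 4 = 5 matching atoms.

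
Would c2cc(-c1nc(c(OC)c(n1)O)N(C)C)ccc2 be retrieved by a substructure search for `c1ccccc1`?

Yes

The pattern c1ccccc1 describes six aromatic carbons in a ring — a benzene ring.
The molecule carries a phenyl ring, whose atoms satisfy every constraint of the query, so the pattern matches.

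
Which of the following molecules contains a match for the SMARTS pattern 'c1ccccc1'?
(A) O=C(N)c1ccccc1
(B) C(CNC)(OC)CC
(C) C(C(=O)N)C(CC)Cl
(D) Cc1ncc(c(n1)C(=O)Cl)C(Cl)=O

A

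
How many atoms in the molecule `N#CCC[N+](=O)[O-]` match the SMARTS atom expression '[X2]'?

1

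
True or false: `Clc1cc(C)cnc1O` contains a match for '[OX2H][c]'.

True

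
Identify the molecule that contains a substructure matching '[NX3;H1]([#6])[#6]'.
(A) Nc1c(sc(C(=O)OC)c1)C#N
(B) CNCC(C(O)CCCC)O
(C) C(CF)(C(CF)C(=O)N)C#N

[NX3;H1]([#6])[#6] describes a trivalent nitrogen with one H, bonded to two carbons (a secondary amine).
(A) has a primary amino group (-NH2) but the nitrogen has H2 and only one carbon neighbour.
(B) contains an N-methylamino group (-NHCH3), which satisfies every atom and bond constraint.
(C) has a primary amide (-C(=O)NH2) but the -C(=O)NH2 nitrogen has H2, not H1.
So the answer is (B).

B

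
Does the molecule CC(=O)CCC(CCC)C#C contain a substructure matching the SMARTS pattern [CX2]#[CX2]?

Yes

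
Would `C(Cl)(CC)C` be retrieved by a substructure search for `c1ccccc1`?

No

The pattern c1ccccc1 describes six aromatic carbons in a ring — a benzene ring.
The closest candidate here is a methyl group (-CH3), but no six-membered all-carbon aromatic ring is present. No other fragment satisfies the full query, so there is no match.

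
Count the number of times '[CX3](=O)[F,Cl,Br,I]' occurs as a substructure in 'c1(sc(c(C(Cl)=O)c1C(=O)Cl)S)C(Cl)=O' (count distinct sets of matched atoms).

3

[CX3](=O)[F,Cl,Br,I] is the SMARTS for an acyl halide: a carbonyl carbon bonded to a halogen.
The molecule carries 3 separate instances of an acyl chloride (-C(=O)Cl) meeting every constraint; each maps to a distinct set of atoms, giving 3 matches.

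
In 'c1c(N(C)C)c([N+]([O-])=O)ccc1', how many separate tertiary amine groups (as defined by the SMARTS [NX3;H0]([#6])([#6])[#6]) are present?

[NX3;H0]([#6])([#6])[#6] is the SMARTS for a tertiary amine: a trivalent nitrogen with no H, bonded to three carbons.
Exactly one fragment in the molecule meets all constraints, giving 1 match.

1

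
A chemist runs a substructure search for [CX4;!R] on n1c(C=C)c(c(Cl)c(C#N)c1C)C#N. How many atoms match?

1

The query [CX4;!R] means: aliphatic carbon with four total connections, not in a ring.
Check the 14 heavy atoms by environment: 1× n (aromatic, X2, in 6-ring) → no; 5× c (aromatic, X3, in 6-ring) → no; 1× Cl (X1, acyclic) → no; 2× C (X2, acyclic) → no; 2× N (X1, acyclic) → no; 2× C (X3, acyclic) → no; 1× C (X4, acyclic) → match.
That gives 1 matching atom.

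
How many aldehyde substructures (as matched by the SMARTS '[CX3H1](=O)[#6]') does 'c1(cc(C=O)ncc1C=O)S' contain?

2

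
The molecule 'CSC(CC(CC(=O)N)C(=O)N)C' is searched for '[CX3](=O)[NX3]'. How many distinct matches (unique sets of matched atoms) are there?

2

[CX3](=O)[NX3] is the SMARTS for an amide: a carbonyl carbon bonded to a trivalent nitrogen.
The molecule carries 2 separate instances of a primary amide (-C(=O)NH2) meeting every constraint; each maps to a distinct set of atoms, giving 2 matches.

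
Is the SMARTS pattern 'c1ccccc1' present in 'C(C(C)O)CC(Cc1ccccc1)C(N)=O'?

Yes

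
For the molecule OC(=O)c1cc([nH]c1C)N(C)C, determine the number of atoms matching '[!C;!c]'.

Check the 12 heavy atoms by environment: 1× n (aromatic) → match; 4× c (aromatic) → no; 1× N → match; 4× C → no; 2× O → match.
Summing the matching environments: 1 + 1 + 2 = 4 matching atoms.

4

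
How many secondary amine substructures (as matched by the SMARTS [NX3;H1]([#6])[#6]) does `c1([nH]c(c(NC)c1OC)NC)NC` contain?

[NX3;H1]([#6])[#6] is the SMARTS for a secondary amine: a trivalent nitrogen with one H, bonded to two carbons.
The molecule carries 3 separate instances of an N-methylamino group (-NHCH3) meeting every constraint; each maps to a distinct set of atoms, giving 3 matches.

3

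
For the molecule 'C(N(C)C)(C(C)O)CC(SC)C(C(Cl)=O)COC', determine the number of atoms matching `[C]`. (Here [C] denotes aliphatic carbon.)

The query [C] means: uppercase C matches aliphatic (non-aromatic) carbon only.
Check the 18 heavy atoms by environment: 12× C → match; 1× S → no; 3× O → no; 1× Cl → no; 1× N → no.
That gives 12 matching atoms.

12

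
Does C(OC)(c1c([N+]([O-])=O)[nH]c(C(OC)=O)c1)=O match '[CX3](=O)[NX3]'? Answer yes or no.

No

The pattern [CX3](=O)[NX3] describes a carbonyl carbon bonded to a trivalent nitrogen — an amide.
The closest candidate here is a methyl-ester group (-C(=O)OCH3), but the carbonyl is bonded to O, not to an NX3 nitrogen. No other fragment satisfies the full query, so there is no match.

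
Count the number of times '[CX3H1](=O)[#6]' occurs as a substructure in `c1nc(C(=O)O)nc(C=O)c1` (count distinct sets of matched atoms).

1

[CX3H1](=O)[#6] is the SMARTS for an aldehyde: an sp2 carbon with one H, double-bonded to O and single-bonded to carbon.
Exactly one fragment in the molecule meets all constraints, giving 1 match.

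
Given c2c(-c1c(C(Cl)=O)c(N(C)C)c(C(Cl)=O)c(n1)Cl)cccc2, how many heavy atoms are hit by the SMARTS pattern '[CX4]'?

2

Check the 22 heavy atoms by environment: 1× n (aromatic, X2) → no; 11× c (aromatic, X3) → no; 1× N (X3) → no; 2× C (X4) → match; 2× C (X3) → no; 2× O (X1) → no; 3× Cl (X1) → no.
That gives 2 matching atoms.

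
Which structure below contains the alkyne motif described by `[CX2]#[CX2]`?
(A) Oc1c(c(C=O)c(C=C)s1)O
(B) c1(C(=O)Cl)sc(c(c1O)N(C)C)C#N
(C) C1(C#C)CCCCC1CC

[CX2]#[CX2] describes a carbon-carbon triple bond (an alkyne).
(A) has a vinyl group (-CH=CH2) but the C=C is a double bond; both carbons are CX3, not CX2.
(B) has a nitrile (-C#N) but the triple bond is C#N, not C#C.
(C) contains an ethynyl group (-C#CH), which satisfies every atom and bond constraint.
So the answer is (C).

C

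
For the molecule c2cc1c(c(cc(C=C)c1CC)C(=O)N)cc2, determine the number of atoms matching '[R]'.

10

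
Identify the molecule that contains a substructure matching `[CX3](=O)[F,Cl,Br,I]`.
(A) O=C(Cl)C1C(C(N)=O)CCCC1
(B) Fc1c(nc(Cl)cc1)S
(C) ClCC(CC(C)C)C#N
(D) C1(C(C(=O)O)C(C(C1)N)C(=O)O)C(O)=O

A

[CX3](=O)[F,Cl,Br,I] describes a carbonyl carbon bonded to a halogen (an acyl halide).
(A) contains an acyl chloride (-C(=O)Cl), which satisfies every atom and bond constraint.
(B) has a chloro substituent but the Cl is not on a carbonyl carbon.
(C) has a chloro substituent but the Cl is not on a carbonyl carbon.
(D) has a carboxylic acid group (-C(=O)OH) but the carbonyl is bonded to -OH, not to a halogen.
So the answer is (A).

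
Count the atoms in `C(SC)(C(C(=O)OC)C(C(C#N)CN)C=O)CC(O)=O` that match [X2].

4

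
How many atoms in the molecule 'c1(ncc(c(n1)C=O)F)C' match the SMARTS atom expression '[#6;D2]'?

2

The query [#6;D2] means: any carbon bonded to exactly two heavy atoms.
Check the 10 heavy atoms by environment: 2× n (aromatic, D2) → no; 3× c (aromatic, D3) → no; 1× c (aromatic, D2) → match; 1× F (D1) → no; 1× C (D2) → match; 1× O (D1) → no; 1× C (D1) → no.
Summing the matching environments: 1 + 1 = 2 matching atoms.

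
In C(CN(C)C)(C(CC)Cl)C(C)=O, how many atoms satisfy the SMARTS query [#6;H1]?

2

Check the 12 heavy atoms by environment: 4× C (H3) → no; 2× C (H2) → no; 2× C (H1) → match; 1× N (H0) → no; 1× C (H0) → no; 1× O (H0) → no; 1× Cl (H0) → no.
That gives 2 matching atoms.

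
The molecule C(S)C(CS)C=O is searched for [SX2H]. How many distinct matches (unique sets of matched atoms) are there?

[SX2H] is the SMARTS for a thiol: an aliphatic sulfur with two connections, one being H.
The molecule carries 2 separate instances of a thiol (-SH) meeting every constraint; each maps to a distinct set of atoms, giving 2 matches.

2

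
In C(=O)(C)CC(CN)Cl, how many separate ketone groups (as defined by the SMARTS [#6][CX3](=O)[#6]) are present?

1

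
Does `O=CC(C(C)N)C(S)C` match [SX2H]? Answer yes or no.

Yes

The pattern [SX2H] describes an aliphatic sulfur with two connections, one being H — a thiol.
The molecule carries a thiol (-SH), whose atoms satisfy every constraint of the query, so the pattern matches.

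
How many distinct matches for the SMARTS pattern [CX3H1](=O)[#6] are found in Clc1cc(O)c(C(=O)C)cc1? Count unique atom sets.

0

[CX3H1](=O)[#6] is the SMARTS for an aldehyde: an sp2 carbon with one H, double-bonded to O and single-bonded to carbon.
The molecule has an acetyl/ketone group (-C(=O)CH3), but the carbonyl carbon has H0 (two carbon neighbours), not H1; nothing else fits, so there are 0 matches.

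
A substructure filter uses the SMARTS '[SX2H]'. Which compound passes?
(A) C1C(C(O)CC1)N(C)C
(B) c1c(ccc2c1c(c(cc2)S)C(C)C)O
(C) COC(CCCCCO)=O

B

[SX2H] describes an aliphatic sulfur with two connections, one being H (a thiol).
(A) has a hydroxyl group (-OH) but it is an -OH, not an -SH.
(B) contains a thiol (-SH), which satisfies every atom and bond constraint.
(C) has a hydroxyl group (-OH) but it is an -OH, not an -SH.
So the answer is (B).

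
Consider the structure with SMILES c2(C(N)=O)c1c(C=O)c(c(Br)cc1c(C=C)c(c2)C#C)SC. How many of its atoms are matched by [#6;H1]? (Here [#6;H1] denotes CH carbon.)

Check the 22 heavy atoms by environment: 8× c (aromatic, H0) → no; 2× c (aromatic, H1) → match; 3× C (H1) → match; 2× O (H0) → no; 1× Br (H0) → no; 1× C (H2) → no; 2× C (H0) → no; 1× N (H2) → no; 1× S (H0) → no; 1× C (H3) → no.
Summing the matching environments: 2 + 3 = 5 matching atoms.

5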